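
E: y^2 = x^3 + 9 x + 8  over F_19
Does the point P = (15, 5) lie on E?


Check whether y^2 = x^3 + 9 x + 8 (mod 19) for (x, y) = (15, 5).
LHS: y^2 = 5^2 mod 19 = 6
RHS: x^3 + 9 x + 8 = 15^3 + 9*15 + 8 mod 19 = 3
LHS != RHS

No, not on the curve


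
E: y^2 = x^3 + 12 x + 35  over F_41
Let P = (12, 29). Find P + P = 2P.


Doubling: s = (3 x1^2 + a) / (2 y1)
s = (3*12^2 + 12) / (2*29) mod 41 = 2
x3 = s^2 - 2 x1 mod 41 = 2^2 - 2*12 = 21
y3 = s (x1 - x3) - y1 mod 41 = 2 * (12 - 21) - 29 = 35

2P = (21, 35)


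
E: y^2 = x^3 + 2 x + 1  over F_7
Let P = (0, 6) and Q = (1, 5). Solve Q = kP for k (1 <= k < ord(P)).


Enumerate multiples of P until we hit Q = (1, 5):
  1P = (0, 6)
  2P = (1, 2)
  3P = (1, 5)
Match found at i = 3.

k = 3


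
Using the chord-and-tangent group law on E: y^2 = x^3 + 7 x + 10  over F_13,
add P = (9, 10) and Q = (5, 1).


P != Q, so use the chord formula.
s = (y2 - y1) / (x2 - x1) = (4) / (9) mod 13 = 12
x3 = s^2 - x1 - x2 mod 13 = 12^2 - 9 - 5 = 0
y3 = s (x1 - x3) - y1 mod 13 = 12 * (9 - 0) - 10 = 7

P + Q = (0, 7)


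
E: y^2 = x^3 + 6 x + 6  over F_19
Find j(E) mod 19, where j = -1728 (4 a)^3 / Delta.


Delta = -16(4 a^3 + 27 b^2) mod 19 = 17
-1728 * (4 a)^3 = -1728 * (4*6)^3 mod 19 = 11
j = 11 * 17^(-1) mod 19 = 4

j = 4 (mod 19)


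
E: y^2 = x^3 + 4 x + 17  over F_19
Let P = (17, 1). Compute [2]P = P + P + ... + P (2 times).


k = 2 = 10_2 (binary, LSB first: 01)
Double-and-add from P = (17, 1):
  bit 0 = 0: acc unchanged = O
  bit 1 = 1: acc = O + (11, 9) = (11, 9)

2P = (11, 9)


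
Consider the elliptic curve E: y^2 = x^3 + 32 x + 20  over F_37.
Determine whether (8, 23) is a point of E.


Check whether y^2 = x^3 + 32 x + 20 (mod 37) for (x, y) = (8, 23).
LHS: y^2 = 23^2 mod 37 = 11
RHS: x^3 + 32 x + 20 = 8^3 + 32*8 + 20 mod 37 = 11
LHS = RHS

Yes, on the curve


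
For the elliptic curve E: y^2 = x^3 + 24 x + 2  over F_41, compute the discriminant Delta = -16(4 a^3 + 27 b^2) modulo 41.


4 a^3 + 27 b^2 = 4*24^3 + 27*2^2 = 55296 + 108 = 55404
Delta = -16 * (55404) = -886464
Delta mod 41 = 38

Delta = 38 (mod 41)


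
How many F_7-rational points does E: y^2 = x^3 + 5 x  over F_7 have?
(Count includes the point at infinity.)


For each x in F_7, count y with y^2 = x^3 + 5 x + 0 mod 7:
  x = 0: RHS = 0, y in [0]  -> 1 point(s)
  x = 2: RHS = 4, y in [2, 5]  -> 2 point(s)
  x = 3: RHS = 0, y in [0]  -> 1 point(s)
  x = 4: RHS = 0, y in [0]  -> 1 point(s)
  x = 6: RHS = 1, y in [1, 6]  -> 2 point(s)
Affine points: 7. Add the point at infinity: total = 8.

#E(F_7) = 8


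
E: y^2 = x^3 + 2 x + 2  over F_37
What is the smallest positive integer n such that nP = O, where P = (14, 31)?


Compute successive multiples of P until we hit O:
  1P = (14, 31)
  2P = (8, 7)
  3P = (31, 12)
  4P = (25, 27)
  5P = (7, 27)
  6P = (5, 27)
  7P = (15, 22)
  8P = (15, 15)
  ... (continuing to 15P)
  15P = O

ord(P) = 15


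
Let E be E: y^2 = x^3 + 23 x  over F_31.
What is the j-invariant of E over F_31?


Delta = -16(4 a^3 + 27 b^2) mod 31 = 1
-1728 * (4 a)^3 = -1728 * (4*23)^3 mod 31 = 23
j = 23 * 1^(-1) mod 31 = 23

j = 23 (mod 31)


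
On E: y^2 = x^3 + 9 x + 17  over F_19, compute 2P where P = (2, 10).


Doubling: s = (3 x1^2 + a) / (2 y1)
s = (3*2^2 + 9) / (2*10) mod 19 = 2
x3 = s^2 - 2 x1 mod 19 = 2^2 - 2*2 = 0
y3 = s (x1 - x3) - y1 mod 19 = 2 * (2 - 0) - 10 = 13

2P = (0, 13)


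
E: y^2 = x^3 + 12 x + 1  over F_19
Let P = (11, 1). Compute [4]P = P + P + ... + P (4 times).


k = 4 = 100_2 (binary, LSB first: 001)
Double-and-add from P = (11, 1):
  bit 0 = 0: acc unchanged = O
  bit 1 = 0: acc unchanged = O
  bit 2 = 1: acc = O + (14, 14) = (14, 14)

4P = (14, 14)


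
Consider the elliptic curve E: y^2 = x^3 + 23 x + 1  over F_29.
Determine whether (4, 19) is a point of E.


Check whether y^2 = x^3 + 23 x + 1 (mod 29) for (x, y) = (4, 19).
LHS: y^2 = 19^2 mod 29 = 13
RHS: x^3 + 23 x + 1 = 4^3 + 23*4 + 1 mod 29 = 12
LHS != RHS

No, not on the curve


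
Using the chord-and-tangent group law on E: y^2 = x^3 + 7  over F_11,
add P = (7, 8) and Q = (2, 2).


P != Q, so use the chord formula.
s = (y2 - y1) / (x2 - x1) = (5) / (6) mod 11 = 10
x3 = s^2 - x1 - x2 mod 11 = 10^2 - 7 - 2 = 3
y3 = s (x1 - x3) - y1 mod 11 = 10 * (7 - 3) - 8 = 10

P + Q = (3, 10)


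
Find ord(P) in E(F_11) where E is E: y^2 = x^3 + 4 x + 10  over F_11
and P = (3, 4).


Compute successive multiples of P until we hit O:
  1P = (3, 4)
  2P = (3, 7)
  3P = O

ord(P) = 3


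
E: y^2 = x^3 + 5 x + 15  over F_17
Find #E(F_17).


For each x in F_17, count y with y^2 = x^3 + 5 x + 15 mod 17:
  x = 0: RHS = 15, y in [7, 10]  -> 2 point(s)
  x = 1: RHS = 4, y in [2, 15]  -> 2 point(s)
  x = 2: RHS = 16, y in [4, 13]  -> 2 point(s)
  x = 7: RHS = 2, y in [6, 11]  -> 2 point(s)
  x = 12: RHS = 1, y in [1, 16]  -> 2 point(s)
  x = 13: RHS = 16, y in [4, 13]  -> 2 point(s)
  x = 16: RHS = 9, y in [3, 14]  -> 2 point(s)
Affine points: 14. Add the point at infinity: total = 15.

#E(F_17) = 15


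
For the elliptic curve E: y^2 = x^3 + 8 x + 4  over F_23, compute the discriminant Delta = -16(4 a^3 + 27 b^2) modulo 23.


4 a^3 + 27 b^2 = 4*8^3 + 27*4^2 = 2048 + 432 = 2480
Delta = -16 * (2480) = -39680
Delta mod 23 = 18

Delta = 18 (mod 23)


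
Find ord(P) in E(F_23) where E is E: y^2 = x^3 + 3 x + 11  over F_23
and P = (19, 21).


Compute successive multiples of P until we hit O:
  1P = (19, 21)
  2P = (11, 15)
  3P = (18, 20)
  4P = (10, 11)
  5P = (10, 12)
  6P = (18, 3)
  7P = (11, 8)
  8P = (19, 2)
  ... (continuing to 9P)
  9P = O

ord(P) = 9


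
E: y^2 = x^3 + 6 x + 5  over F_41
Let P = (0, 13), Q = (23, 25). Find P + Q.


P != Q, so use the chord formula.
s = (y2 - y1) / (x2 - x1) = (12) / (23) mod 41 = 13
x3 = s^2 - x1 - x2 mod 41 = 13^2 - 0 - 23 = 23
y3 = s (x1 - x3) - y1 mod 41 = 13 * (0 - 23) - 13 = 16

P + Q = (23, 16)


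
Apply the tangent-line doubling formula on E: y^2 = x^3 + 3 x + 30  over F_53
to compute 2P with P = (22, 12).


Doubling: s = (3 x1^2 + a) / (2 y1)
s = (3*22^2 + 3) / (2*12) mod 53 = 1
x3 = s^2 - 2 x1 mod 53 = 1^2 - 2*22 = 10
y3 = s (x1 - x3) - y1 mod 53 = 1 * (22 - 10) - 12 = 0

2P = (10, 0)


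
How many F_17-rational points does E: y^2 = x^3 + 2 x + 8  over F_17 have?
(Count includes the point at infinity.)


For each x in F_17, count y with y^2 = x^3 + 2 x + 8 mod 17:
  x = 0: RHS = 8, y in [5, 12]  -> 2 point(s)
  x = 6: RHS = 15, y in [7, 10]  -> 2 point(s)
  x = 7: RHS = 8, y in [5, 12]  -> 2 point(s)
  x = 8: RHS = 9, y in [3, 14]  -> 2 point(s)
  x = 10: RHS = 8, y in [5, 12]  -> 2 point(s)
  x = 11: RHS = 1, y in [1, 16]  -> 2 point(s)
  x = 12: RHS = 9, y in [3, 14]  -> 2 point(s)
  x = 13: RHS = 4, y in [2, 15]  -> 2 point(s)
  x = 14: RHS = 9, y in [3, 14]  -> 2 point(s)
  x = 15: RHS = 13, y in [8, 9]  -> 2 point(s)
Affine points: 20. Add the point at infinity: total = 21.

#E(F_17) = 21


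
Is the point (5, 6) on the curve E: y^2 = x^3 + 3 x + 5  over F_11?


Check whether y^2 = x^3 + 3 x + 5 (mod 11) for (x, y) = (5, 6).
LHS: y^2 = 6^2 mod 11 = 3
RHS: x^3 + 3 x + 5 = 5^3 + 3*5 + 5 mod 11 = 2
LHS != RHS

No, not on the curve


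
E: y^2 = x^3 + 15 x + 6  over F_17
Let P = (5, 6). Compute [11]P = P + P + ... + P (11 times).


k = 11 = 1011_2 (binary, LSB first: 1101)
Double-and-add from P = (5, 6):
  bit 0 = 1: acc = O + (5, 6) = (5, 6)
  bit 1 = 1: acc = (5, 6) + (8, 14) = (13, 1)
  bit 2 = 0: acc unchanged = (13, 1)
  bit 3 = 1: acc = (13, 1) + (14, 11) = (5, 11)

11P = (5, 11)


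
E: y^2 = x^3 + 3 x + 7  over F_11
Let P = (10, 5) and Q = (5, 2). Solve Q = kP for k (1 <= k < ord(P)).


Enumerate multiples of P until we hit Q = (5, 2):
  1P = (10, 5)
  2P = (5, 9)
  3P = (5, 2)
Match found at i = 3.

k = 3


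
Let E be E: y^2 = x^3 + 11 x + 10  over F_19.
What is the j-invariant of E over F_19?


Delta = -16(4 a^3 + 27 b^2) mod 19 = 18
-1728 * (4 a)^3 = -1728 * (4*11)^3 mod 19 = 7
j = 7 * 18^(-1) mod 19 = 12

j = 12 (mod 19)


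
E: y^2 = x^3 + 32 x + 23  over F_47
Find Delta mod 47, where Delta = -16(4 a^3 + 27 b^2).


4 a^3 + 27 b^2 = 4*32^3 + 27*23^2 = 131072 + 14283 = 145355
Delta = -16 * (145355) = -2325680
Delta mod 47 = 21

Delta = 21 (mod 47)


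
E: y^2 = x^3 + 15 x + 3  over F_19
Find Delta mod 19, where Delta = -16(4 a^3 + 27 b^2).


4 a^3 + 27 b^2 = 4*15^3 + 27*3^2 = 13500 + 243 = 13743
Delta = -16 * (13743) = -219888
Delta mod 19 = 18

Delta = 18 (mod 19)


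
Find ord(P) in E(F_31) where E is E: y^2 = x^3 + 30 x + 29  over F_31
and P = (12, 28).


Compute successive multiples of P until we hit O:
  1P = (12, 28)
  2P = (15, 17)
  3P = (14, 0)
  4P = (15, 14)
  5P = (12, 3)
  6P = O

ord(P) = 6


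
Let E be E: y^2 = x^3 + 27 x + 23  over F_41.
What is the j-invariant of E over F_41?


Delta = -16(4 a^3 + 27 b^2) mod 41 = 19
-1728 * (4 a)^3 = -1728 * (4*27)^3 mod 41 = 37
j = 37 * 19^(-1) mod 41 = 30

j = 30 (mod 41)


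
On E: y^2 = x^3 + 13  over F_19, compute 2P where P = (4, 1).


Doubling: s = (3 x1^2 + a) / (2 y1)
s = (3*4^2 + 0) / (2*1) mod 19 = 5
x3 = s^2 - 2 x1 mod 19 = 5^2 - 2*4 = 17
y3 = s (x1 - x3) - y1 mod 19 = 5 * (4 - 17) - 1 = 10

2P = (17, 10)


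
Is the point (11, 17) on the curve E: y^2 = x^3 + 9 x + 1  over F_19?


Check whether y^2 = x^3 + 9 x + 1 (mod 19) for (x, y) = (11, 17).
LHS: y^2 = 17^2 mod 19 = 4
RHS: x^3 + 9 x + 1 = 11^3 + 9*11 + 1 mod 19 = 6
LHS != RHS

No, not on the curve


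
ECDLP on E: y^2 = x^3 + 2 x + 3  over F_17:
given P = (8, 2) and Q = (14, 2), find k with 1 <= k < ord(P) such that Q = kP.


Enumerate multiples of P until we hit Q = (14, 2):
  1P = (8, 2)
  2P = (3, 11)
  3P = (14, 2)
Match found at i = 3.

k = 3


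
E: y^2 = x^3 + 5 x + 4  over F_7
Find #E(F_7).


For each x in F_7, count y with y^2 = x^3 + 5 x + 4 mod 7:
  x = 0: RHS = 4, y in [2, 5]  -> 2 point(s)
  x = 2: RHS = 1, y in [1, 6]  -> 2 point(s)
  x = 3: RHS = 4, y in [2, 5]  -> 2 point(s)
  x = 4: RHS = 4, y in [2, 5]  -> 2 point(s)
  x = 5: RHS = 0, y in [0]  -> 1 point(s)
Affine points: 9. Add the point at infinity: total = 10.

#E(F_7) = 10


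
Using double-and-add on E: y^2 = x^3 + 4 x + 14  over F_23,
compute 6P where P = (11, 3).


k = 6 = 110_2 (binary, LSB first: 011)
Double-and-add from P = (11, 3):
  bit 0 = 0: acc unchanged = O
  bit 1 = 1: acc = O + (17, 21) = (17, 21)
  bit 2 = 1: acc = (17, 21) + (14, 10) = (8, 12)

6P = (8, 12)


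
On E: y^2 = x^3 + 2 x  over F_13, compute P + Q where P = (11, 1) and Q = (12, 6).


P != Q, so use the chord formula.
s = (y2 - y1) / (x2 - x1) = (5) / (1) mod 13 = 5
x3 = s^2 - x1 - x2 mod 13 = 5^2 - 11 - 12 = 2
y3 = s (x1 - x3) - y1 mod 13 = 5 * (11 - 2) - 1 = 5

P + Q = (2, 5)


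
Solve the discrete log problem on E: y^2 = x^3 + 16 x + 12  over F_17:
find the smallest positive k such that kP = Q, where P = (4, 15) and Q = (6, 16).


Enumerate multiples of P until we hit Q = (6, 16):
  1P = (4, 15)
  2P = (10, 13)
  3P = (5, 8)
  4P = (6, 16)
Match found at i = 4.

k = 4


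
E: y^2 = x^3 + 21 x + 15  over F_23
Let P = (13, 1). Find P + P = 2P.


Doubling: s = (3 x1^2 + a) / (2 y1)
s = (3*13^2 + 21) / (2*1) mod 23 = 11
x3 = s^2 - 2 x1 mod 23 = 11^2 - 2*13 = 3
y3 = s (x1 - x3) - y1 mod 23 = 11 * (13 - 3) - 1 = 17

2P = (3, 17)


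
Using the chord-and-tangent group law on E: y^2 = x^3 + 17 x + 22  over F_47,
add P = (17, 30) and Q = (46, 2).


P != Q, so use the chord formula.
s = (y2 - y1) / (x2 - x1) = (19) / (29) mod 47 = 12
x3 = s^2 - x1 - x2 mod 47 = 12^2 - 17 - 46 = 34
y3 = s (x1 - x3) - y1 mod 47 = 12 * (17 - 34) - 30 = 1

P + Q = (34, 1)


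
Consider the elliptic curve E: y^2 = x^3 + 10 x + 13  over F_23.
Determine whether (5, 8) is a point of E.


Check whether y^2 = x^3 + 10 x + 13 (mod 23) for (x, y) = (5, 8).
LHS: y^2 = 8^2 mod 23 = 18
RHS: x^3 + 10 x + 13 = 5^3 + 10*5 + 13 mod 23 = 4
LHS != RHS

No, not on the curve


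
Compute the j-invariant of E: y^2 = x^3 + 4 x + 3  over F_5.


Delta = -16(4 a^3 + 27 b^2) mod 5 = 1
-1728 * (4 a)^3 = -1728 * (4*4)^3 mod 5 = 2
j = 2 * 1^(-1) mod 5 = 2

j = 2 (mod 5)


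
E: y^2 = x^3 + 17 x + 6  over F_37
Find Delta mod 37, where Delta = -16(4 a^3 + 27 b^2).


4 a^3 + 27 b^2 = 4*17^3 + 27*6^2 = 19652 + 972 = 20624
Delta = -16 * (20624) = -329984
Delta mod 37 = 19

Delta = 19 (mod 37)


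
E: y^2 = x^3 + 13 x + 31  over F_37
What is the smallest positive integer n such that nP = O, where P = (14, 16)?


Compute successive multiples of P until we hit O:
  1P = (14, 16)
  2P = (30, 35)
  3P = (33, 10)
  4P = (23, 18)
  5P = (27, 14)
  6P = (5, 31)
  7P = (29, 9)
  8P = (35, 16)
  ... (continuing to 23P)
  23P = O

ord(P) = 23


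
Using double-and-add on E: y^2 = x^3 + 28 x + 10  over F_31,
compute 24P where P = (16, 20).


k = 24 = 11000_2 (binary, LSB first: 00011)
Double-and-add from P = (16, 20):
  bit 0 = 0: acc unchanged = O
  bit 1 = 0: acc unchanged = O
  bit 2 = 0: acc unchanged = O
  bit 3 = 1: acc = O + (23, 7) = (23, 7)
  bit 4 = 1: acc = (23, 7) + (20, 18) = (29, 15)

24P = (29, 15)


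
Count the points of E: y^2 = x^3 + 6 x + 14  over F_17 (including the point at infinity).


For each x in F_17, count y with y^2 = x^3 + 6 x + 14 mod 17:
  x = 1: RHS = 4, y in [2, 15]  -> 2 point(s)
  x = 2: RHS = 0, y in [0]  -> 1 point(s)
  x = 3: RHS = 8, y in [5, 12]  -> 2 point(s)
  x = 4: RHS = 0, y in [0]  -> 1 point(s)
  x = 5: RHS = 16, y in [4, 13]  -> 2 point(s)
  x = 7: RHS = 8, y in [5, 12]  -> 2 point(s)
  x = 8: RHS = 13, y in [8, 9]  -> 2 point(s)
  x = 9: RHS = 15, y in [7, 10]  -> 2 point(s)
  x = 11: RHS = 0, y in [0]  -> 1 point(s)
Affine points: 15. Add the point at infinity: total = 16.

#E(F_17) = 16


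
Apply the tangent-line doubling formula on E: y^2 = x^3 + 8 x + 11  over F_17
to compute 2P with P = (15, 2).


Doubling: s = (3 x1^2 + a) / (2 y1)
s = (3*15^2 + 8) / (2*2) mod 17 = 5
x3 = s^2 - 2 x1 mod 17 = 5^2 - 2*15 = 12
y3 = s (x1 - x3) - y1 mod 17 = 5 * (15 - 12) - 2 = 13

2P = (12, 13)


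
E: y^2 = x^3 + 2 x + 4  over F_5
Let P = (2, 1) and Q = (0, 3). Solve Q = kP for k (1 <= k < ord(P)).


Enumerate multiples of P until we hit Q = (0, 3):
  1P = (2, 1)
  2P = (0, 3)
Match found at i = 2.

k = 2


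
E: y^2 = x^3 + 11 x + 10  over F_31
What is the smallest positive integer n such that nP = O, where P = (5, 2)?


Compute successive multiples of P until we hit O:
  1P = (5, 2)
  2P = (26, 27)
  3P = (14, 5)
  4P = (19, 14)
  5P = (9, 30)
  6P = (4, 5)
  7P = (0, 14)
  8P = (2, 28)
  ... (continuing to 37P)
  37P = O

ord(P) = 37


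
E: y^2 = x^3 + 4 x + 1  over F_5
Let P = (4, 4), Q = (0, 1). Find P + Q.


P != Q, so use the chord formula.
s = (y2 - y1) / (x2 - x1) = (2) / (1) mod 5 = 2
x3 = s^2 - x1 - x2 mod 5 = 2^2 - 4 - 0 = 0
y3 = s (x1 - x3) - y1 mod 5 = 2 * (4 - 0) - 4 = 4

P + Q = (0, 4)


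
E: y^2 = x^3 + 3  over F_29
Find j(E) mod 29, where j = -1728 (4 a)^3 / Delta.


Delta = -16(4 a^3 + 27 b^2) mod 29 = 27
-1728 * (4 a)^3 = -1728 * (4*0)^3 mod 29 = 0
j = 0 * 27^(-1) mod 29 = 0

j = 0 (mod 29)


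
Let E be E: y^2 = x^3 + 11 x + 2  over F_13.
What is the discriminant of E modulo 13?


4 a^3 + 27 b^2 = 4*11^3 + 27*2^2 = 5324 + 108 = 5432
Delta = -16 * (5432) = -86912
Delta mod 13 = 6

Delta = 6 (mod 13)


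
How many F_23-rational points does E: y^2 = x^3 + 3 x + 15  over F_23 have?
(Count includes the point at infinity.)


For each x in F_23, count y with y^2 = x^3 + 3 x + 15 mod 23:
  x = 2: RHS = 6, y in [11, 12]  -> 2 point(s)
  x = 9: RHS = 12, y in [9, 14]  -> 2 point(s)
  x = 12: RHS = 8, y in [10, 13]  -> 2 point(s)
  x = 14: RHS = 18, y in [8, 15]  -> 2 point(s)
  x = 15: RHS = 8, y in [10, 13]  -> 2 point(s)
  x = 18: RHS = 13, y in [6, 17]  -> 2 point(s)
  x = 19: RHS = 8, y in [10, 13]  -> 2 point(s)
  x = 20: RHS = 2, y in [5, 18]  -> 2 point(s)
  x = 21: RHS = 1, y in [1, 22]  -> 2 point(s)
Affine points: 18. Add the point at infinity: total = 19.

#E(F_23) = 19


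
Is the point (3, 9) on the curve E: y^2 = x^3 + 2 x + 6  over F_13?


Check whether y^2 = x^3 + 2 x + 6 (mod 13) for (x, y) = (3, 9).
LHS: y^2 = 9^2 mod 13 = 3
RHS: x^3 + 2 x + 6 = 3^3 + 2*3 + 6 mod 13 = 0
LHS != RHS

No, not on the curve


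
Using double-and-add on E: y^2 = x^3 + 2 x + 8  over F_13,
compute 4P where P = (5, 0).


k = 4 = 100_2 (binary, LSB first: 001)
Double-and-add from P = (5, 0):
  bit 0 = 0: acc unchanged = O
  bit 1 = 0: acc unchanged = O
  bit 2 = 1: acc = O + O = O

4P = O


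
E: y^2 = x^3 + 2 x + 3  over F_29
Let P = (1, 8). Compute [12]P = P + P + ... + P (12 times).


k = 12 = 1100_2 (binary, LSB first: 0011)
Double-and-add from P = (1, 8):
  bit 0 = 0: acc unchanged = O
  bit 1 = 0: acc unchanged = O
  bit 2 = 1: acc = O + (23, 23) = (23, 23)
  bit 3 = 1: acc = (23, 23) + (5, 15) = (8, 3)

12P = (8, 3)


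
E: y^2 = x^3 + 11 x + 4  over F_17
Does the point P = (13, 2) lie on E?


Check whether y^2 = x^3 + 11 x + 4 (mod 17) for (x, y) = (13, 2).
LHS: y^2 = 2^2 mod 17 = 4
RHS: x^3 + 11 x + 4 = 13^3 + 11*13 + 4 mod 17 = 15
LHS != RHS

No, not on the curve


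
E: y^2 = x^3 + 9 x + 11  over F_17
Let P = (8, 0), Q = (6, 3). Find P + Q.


P != Q, so use the chord formula.
s = (y2 - y1) / (x2 - x1) = (3) / (15) mod 17 = 7
x3 = s^2 - x1 - x2 mod 17 = 7^2 - 8 - 6 = 1
y3 = s (x1 - x3) - y1 mod 17 = 7 * (8 - 1) - 0 = 15

P + Q = (1, 15)


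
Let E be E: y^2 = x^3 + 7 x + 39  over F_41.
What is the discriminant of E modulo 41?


4 a^3 + 27 b^2 = 4*7^3 + 27*39^2 = 1372 + 41067 = 42439
Delta = -16 * (42439) = -679024
Delta mod 41 = 18

Delta = 18 (mod 41)


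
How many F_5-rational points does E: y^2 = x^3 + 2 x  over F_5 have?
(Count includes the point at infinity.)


For each x in F_5, count y with y^2 = x^3 + 2 x + 0 mod 5:
  x = 0: RHS = 0, y in [0]  -> 1 point(s)
Affine points: 1. Add the point at infinity: total = 2.

#E(F_5) = 2


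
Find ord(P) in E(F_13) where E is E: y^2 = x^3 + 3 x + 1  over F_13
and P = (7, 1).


Compute successive multiples of P until we hit O:
  1P = (7, 1)
  2P = (8, 2)
  3P = (12, 7)
  4P = (10, 11)
  5P = (10, 2)
  6P = (12, 6)
  7P = (8, 11)
  8P = (7, 12)
  ... (continuing to 9P)
  9P = O

ord(P) = 9


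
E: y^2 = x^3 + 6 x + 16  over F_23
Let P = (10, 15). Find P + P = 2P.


Doubling: s = (3 x1^2 + a) / (2 y1)
s = (3*10^2 + 6) / (2*15) mod 23 = 1
x3 = s^2 - 2 x1 mod 23 = 1^2 - 2*10 = 4
y3 = s (x1 - x3) - y1 mod 23 = 1 * (10 - 4) - 15 = 14

2P = (4, 14)


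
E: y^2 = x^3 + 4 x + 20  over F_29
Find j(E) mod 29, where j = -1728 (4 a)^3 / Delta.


Delta = -16(4 a^3 + 27 b^2) mod 29 = 4
-1728 * (4 a)^3 = -1728 * (4*4)^3 mod 29 = 26
j = 26 * 4^(-1) mod 29 = 21

j = 21 (mod 29)


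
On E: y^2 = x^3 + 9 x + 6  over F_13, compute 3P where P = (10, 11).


k = 3 = 11_2 (binary, LSB first: 11)
Double-and-add from P = (10, 11):
  bit 0 = 1: acc = O + (10, 11) = (10, 11)
  bit 1 = 1: acc = (10, 11) + (9, 6) = (6, 9)

3P = (6, 9)


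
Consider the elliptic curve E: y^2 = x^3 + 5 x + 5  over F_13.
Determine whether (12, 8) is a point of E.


Check whether y^2 = x^3 + 5 x + 5 (mod 13) for (x, y) = (12, 8).
LHS: y^2 = 8^2 mod 13 = 12
RHS: x^3 + 5 x + 5 = 12^3 + 5*12 + 5 mod 13 = 12
LHS = RHS

Yes, on the curve


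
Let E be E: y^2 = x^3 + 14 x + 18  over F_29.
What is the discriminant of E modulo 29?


4 a^3 + 27 b^2 = 4*14^3 + 27*18^2 = 10976 + 8748 = 19724
Delta = -16 * (19724) = -315584
Delta mod 29 = 23

Delta = 23 (mod 29)


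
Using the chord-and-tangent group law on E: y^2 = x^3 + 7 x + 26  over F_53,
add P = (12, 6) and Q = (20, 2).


P != Q, so use the chord formula.
s = (y2 - y1) / (x2 - x1) = (49) / (8) mod 53 = 26
x3 = s^2 - x1 - x2 mod 53 = 26^2 - 12 - 20 = 8
y3 = s (x1 - x3) - y1 mod 53 = 26 * (12 - 8) - 6 = 45

P + Q = (8, 45)


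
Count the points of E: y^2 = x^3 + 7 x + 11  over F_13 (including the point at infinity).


For each x in F_13, count y with y^2 = x^3 + 7 x + 11 mod 13:
  x = 4: RHS = 12, y in [5, 8]  -> 2 point(s)
  x = 6: RHS = 9, y in [3, 10]  -> 2 point(s)
  x = 7: RHS = 0, y in [0]  -> 1 point(s)
  x = 9: RHS = 10, y in [6, 7]  -> 2 point(s)
  x = 12: RHS = 3, y in [4, 9]  -> 2 point(s)
Affine points: 9. Add the point at infinity: total = 10.

#E(F_13) = 10


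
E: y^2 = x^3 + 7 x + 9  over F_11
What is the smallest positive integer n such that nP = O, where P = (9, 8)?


Compute successive multiples of P until we hit O:
  1P = (9, 8)
  2P = (7, 4)
  3P = (10, 1)
  4P = (8, 7)
  5P = (6, 6)
  6P = (5, 2)
  7P = (2, 8)
  8P = (0, 3)
  ... (continuing to 17P)
  17P = O

ord(P) = 17


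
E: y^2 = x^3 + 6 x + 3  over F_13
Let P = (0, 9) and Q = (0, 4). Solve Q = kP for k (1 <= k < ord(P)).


Enumerate multiples of P until we hit Q = (0, 4):
  1P = (0, 9)
  2P = (3, 3)
  3P = (1, 6)
  4P = (8, 2)
  5P = (8, 11)
  6P = (1, 7)
  7P = (3, 10)
  8P = (0, 4)
Match found at i = 8.

k = 8


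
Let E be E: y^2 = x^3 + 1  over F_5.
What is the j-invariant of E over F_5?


Delta = -16(4 a^3 + 27 b^2) mod 5 = 3
-1728 * (4 a)^3 = -1728 * (4*0)^3 mod 5 = 0
j = 0 * 3^(-1) mod 5 = 0

j = 0 (mod 5)


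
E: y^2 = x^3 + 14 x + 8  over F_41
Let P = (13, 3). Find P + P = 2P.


Doubling: s = (3 x1^2 + a) / (2 y1)
s = (3*13^2 + 14) / (2*3) mod 41 = 39
x3 = s^2 - 2 x1 mod 41 = 39^2 - 2*13 = 19
y3 = s (x1 - x3) - y1 mod 41 = 39 * (13 - 19) - 3 = 9

2P = (19, 9)


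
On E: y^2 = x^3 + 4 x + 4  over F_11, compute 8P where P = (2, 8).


k = 8 = 1000_2 (binary, LSB first: 0001)
Double-and-add from P = (2, 8):
  bit 0 = 0: acc unchanged = O
  bit 1 = 0: acc unchanged = O
  bit 2 = 0: acc unchanged = O
  bit 3 = 1: acc = O + (1, 8) = (1, 8)

8P = (1, 8)


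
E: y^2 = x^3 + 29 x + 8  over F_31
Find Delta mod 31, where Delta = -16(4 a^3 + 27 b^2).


4 a^3 + 27 b^2 = 4*29^3 + 27*8^2 = 97556 + 1728 = 99284
Delta = -16 * (99284) = -1588544
Delta mod 31 = 20

Delta = 20 (mod 31)


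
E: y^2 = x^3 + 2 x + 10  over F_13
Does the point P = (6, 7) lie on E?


Check whether y^2 = x^3 + 2 x + 10 (mod 13) for (x, y) = (6, 7).
LHS: y^2 = 7^2 mod 13 = 10
RHS: x^3 + 2 x + 10 = 6^3 + 2*6 + 10 mod 13 = 4
LHS != RHS

No, not on the curve


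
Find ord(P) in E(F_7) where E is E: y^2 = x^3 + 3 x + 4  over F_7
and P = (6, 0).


Compute successive multiples of P until we hit O:
  1P = (6, 0)
  2P = O

ord(P) = 2


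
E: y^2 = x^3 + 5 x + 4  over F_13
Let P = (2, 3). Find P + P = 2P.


Doubling: s = (3 x1^2 + a) / (2 y1)
s = (3*2^2 + 5) / (2*3) mod 13 = 5
x3 = s^2 - 2 x1 mod 13 = 5^2 - 2*2 = 8
y3 = s (x1 - x3) - y1 mod 13 = 5 * (2 - 8) - 3 = 6

2P = (8, 6)


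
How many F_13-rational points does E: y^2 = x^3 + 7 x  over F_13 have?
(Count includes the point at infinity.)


For each x in F_13, count y with y^2 = x^3 + 7 x + 0 mod 13:
  x = 0: RHS = 0, y in [0]  -> 1 point(s)
  x = 2: RHS = 9, y in [3, 10]  -> 2 point(s)
  x = 3: RHS = 9, y in [3, 10]  -> 2 point(s)
  x = 4: RHS = 1, y in [1, 12]  -> 2 point(s)
  x = 5: RHS = 4, y in [2, 11]  -> 2 point(s)
  x = 8: RHS = 9, y in [3, 10]  -> 2 point(s)
  x = 9: RHS = 12, y in [5, 8]  -> 2 point(s)
  x = 10: RHS = 4, y in [2, 11]  -> 2 point(s)
  x = 11: RHS = 4, y in [2, 11]  -> 2 point(s)
Affine points: 17. Add the point at infinity: total = 18.

#E(F_13) = 18


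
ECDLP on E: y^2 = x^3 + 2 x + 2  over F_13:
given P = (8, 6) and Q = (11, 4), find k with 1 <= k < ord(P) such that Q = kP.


Enumerate multiples of P until we hit Q = (11, 4):
  1P = (8, 6)
  2P = (11, 4)
Match found at i = 2.

k = 2


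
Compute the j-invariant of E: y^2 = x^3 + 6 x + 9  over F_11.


Delta = -16(4 a^3 + 27 b^2) mod 11 = 2
-1728 * (4 a)^3 = -1728 * (4*6)^3 mod 11 = 3
j = 3 * 2^(-1) mod 11 = 7

j = 7 (mod 11)


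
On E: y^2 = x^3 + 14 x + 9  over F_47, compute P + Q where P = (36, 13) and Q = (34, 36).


P != Q, so use the chord formula.
s = (y2 - y1) / (x2 - x1) = (23) / (45) mod 47 = 12
x3 = s^2 - x1 - x2 mod 47 = 12^2 - 36 - 34 = 27
y3 = s (x1 - x3) - y1 mod 47 = 12 * (36 - 27) - 13 = 1

P + Q = (27, 1)


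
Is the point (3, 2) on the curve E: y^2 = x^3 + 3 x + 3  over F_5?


Check whether y^2 = x^3 + 3 x + 3 (mod 5) for (x, y) = (3, 2).
LHS: y^2 = 2^2 mod 5 = 4
RHS: x^3 + 3 x + 3 = 3^3 + 3*3 + 3 mod 5 = 4
LHS = RHS

Yes, on the curve


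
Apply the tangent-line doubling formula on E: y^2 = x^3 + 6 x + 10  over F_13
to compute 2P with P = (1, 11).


Doubling: s = (3 x1^2 + a) / (2 y1)
s = (3*1^2 + 6) / (2*11) mod 13 = 1
x3 = s^2 - 2 x1 mod 13 = 1^2 - 2*1 = 12
y3 = s (x1 - x3) - y1 mod 13 = 1 * (1 - 12) - 11 = 4

2P = (12, 4)


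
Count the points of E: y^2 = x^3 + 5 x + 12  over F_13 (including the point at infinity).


For each x in F_13, count y with y^2 = x^3 + 5 x + 12 mod 13:
  x = 0: RHS = 12, y in [5, 8]  -> 2 point(s)
  x = 2: RHS = 4, y in [2, 11]  -> 2 point(s)
  x = 7: RHS = 0, y in [0]  -> 1 point(s)
  x = 10: RHS = 9, y in [3, 10]  -> 2 point(s)
Affine points: 7. Add the point at infinity: total = 8.

#E(F_13) = 8


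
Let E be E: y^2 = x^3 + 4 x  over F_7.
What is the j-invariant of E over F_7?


Delta = -16(4 a^3 + 27 b^2) mod 7 = 6
-1728 * (4 a)^3 = -1728 * (4*4)^3 mod 7 = 1
j = 1 * 6^(-1) mod 7 = 6

j = 6 (mod 7)


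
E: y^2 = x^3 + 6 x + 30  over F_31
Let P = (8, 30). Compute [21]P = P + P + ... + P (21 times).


k = 21 = 10101_2 (binary, LSB first: 10101)
Double-and-add from P = (8, 30):
  bit 0 = 1: acc = O + (8, 30) = (8, 30)
  bit 1 = 0: acc unchanged = (8, 30)
  bit 2 = 1: acc = (8, 30) + (29, 17) = (27, 29)
  bit 3 = 0: acc unchanged = (27, 29)
  bit 4 = 1: acc = (27, 29) + (23, 11) = (9, 21)

21P = (9, 21)


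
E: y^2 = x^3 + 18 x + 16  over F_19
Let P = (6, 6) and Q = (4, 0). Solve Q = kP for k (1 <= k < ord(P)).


Enumerate multiples of P until we hit Q = (4, 0):
  1P = (6, 6)
  2P = (8, 11)
  3P = (16, 7)
  4P = (1, 4)
  5P = (0, 4)
  6P = (11, 5)
  7P = (18, 4)
  8P = (4, 0)
Match found at i = 8.

k = 8


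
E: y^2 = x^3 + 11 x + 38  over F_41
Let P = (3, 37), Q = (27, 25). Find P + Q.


P != Q, so use the chord formula.
s = (y2 - y1) / (x2 - x1) = (29) / (24) mod 41 = 20
x3 = s^2 - x1 - x2 mod 41 = 20^2 - 3 - 27 = 1
y3 = s (x1 - x3) - y1 mod 41 = 20 * (3 - 1) - 37 = 3

P + Q = (1, 3)


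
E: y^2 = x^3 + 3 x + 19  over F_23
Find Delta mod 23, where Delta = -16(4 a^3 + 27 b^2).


4 a^3 + 27 b^2 = 4*3^3 + 27*19^2 = 108 + 9747 = 9855
Delta = -16 * (9855) = -157680
Delta mod 23 = 8

Delta = 8 (mod 23)


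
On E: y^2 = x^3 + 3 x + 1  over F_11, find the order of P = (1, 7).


Compute successive multiples of P until we hit O:
  1P = (1, 7)
  2P = (2, 2)
  3P = (0, 10)
  4P = (8, 3)
  5P = (3, 2)
  6P = (5, 3)
  7P = (6, 9)
  8P = (9, 3)
  ... (continuing to 18P)
  18P = O

ord(P) = 18


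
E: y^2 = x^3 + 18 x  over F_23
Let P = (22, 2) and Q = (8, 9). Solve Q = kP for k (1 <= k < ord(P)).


Enumerate multiples of P until we hit Q = (8, 9):
  1P = (22, 2)
  2P = (8, 14)
  3P = (5, 13)
  4P = (0, 0)
  5P = (5, 10)
  6P = (8, 9)
Match found at i = 6.

k = 6


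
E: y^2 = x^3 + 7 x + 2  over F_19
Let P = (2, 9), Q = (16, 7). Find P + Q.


P != Q, so use the chord formula.
s = (y2 - y1) / (x2 - x1) = (17) / (14) mod 19 = 8
x3 = s^2 - x1 - x2 mod 19 = 8^2 - 2 - 16 = 8
y3 = s (x1 - x3) - y1 mod 19 = 8 * (2 - 8) - 9 = 0

P + Q = (8, 0)


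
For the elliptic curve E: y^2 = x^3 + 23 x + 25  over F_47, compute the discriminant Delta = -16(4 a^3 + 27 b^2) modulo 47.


4 a^3 + 27 b^2 = 4*23^3 + 27*25^2 = 48668 + 16875 = 65543
Delta = -16 * (65543) = -1048688
Delta mod 47 = 23

Delta = 23 (mod 47)


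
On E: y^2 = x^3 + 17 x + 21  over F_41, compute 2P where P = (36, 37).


Doubling: s = (3 x1^2 + a) / (2 y1)
s = (3*36^2 + 17) / (2*37) mod 41 = 9
x3 = s^2 - 2 x1 mod 41 = 9^2 - 2*36 = 9
y3 = s (x1 - x3) - y1 mod 41 = 9 * (36 - 9) - 37 = 1

2P = (9, 1)


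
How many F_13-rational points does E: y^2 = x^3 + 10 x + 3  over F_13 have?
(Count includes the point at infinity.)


For each x in F_13, count y with y^2 = x^3 + 10 x + 3 mod 13:
  x = 0: RHS = 3, y in [4, 9]  -> 2 point(s)
  x = 1: RHS = 1, y in [1, 12]  -> 2 point(s)
  x = 4: RHS = 3, y in [4, 9]  -> 2 point(s)
  x = 5: RHS = 9, y in [3, 10]  -> 2 point(s)
  x = 7: RHS = 0, y in [0]  -> 1 point(s)
  x = 8: RHS = 10, y in [6, 7]  -> 2 point(s)
  x = 9: RHS = 3, y in [4, 9]  -> 2 point(s)
  x = 11: RHS = 1, y in [1, 12]  -> 2 point(s)
Affine points: 15. Add the point at infinity: total = 16.

#E(F_13) = 16


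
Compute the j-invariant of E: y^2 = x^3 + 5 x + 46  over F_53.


Delta = -16(4 a^3 + 27 b^2) mod 53 = 35
-1728 * (4 a)^3 = -1728 * (4*5)^3 mod 53 = 43
j = 43 * 35^(-1) mod 53 = 30

j = 30 (mod 53)


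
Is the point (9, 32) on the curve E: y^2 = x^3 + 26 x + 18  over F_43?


Check whether y^2 = x^3 + 26 x + 18 (mod 43) for (x, y) = (9, 32).
LHS: y^2 = 32^2 mod 43 = 35
RHS: x^3 + 26 x + 18 = 9^3 + 26*9 + 18 mod 43 = 35
LHS = RHS

Yes, on the curve


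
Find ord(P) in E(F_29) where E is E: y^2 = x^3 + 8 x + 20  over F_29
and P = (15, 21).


Compute successive multiples of P until we hit O:
  1P = (15, 21)
  2P = (0, 22)
  3P = (18, 14)
  4P = (24, 0)
  5P = (18, 15)
  6P = (0, 7)
  7P = (15, 8)
  8P = O

ord(P) = 8


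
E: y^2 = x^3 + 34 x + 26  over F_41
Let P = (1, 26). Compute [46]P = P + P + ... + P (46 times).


k = 46 = 101110_2 (binary, LSB first: 011101)
Double-and-add from P = (1, 26):
  bit 0 = 0: acc unchanged = O
  bit 1 = 1: acc = O + (31, 11) = (31, 11)
  bit 2 = 1: acc = (31, 11) + (36, 10) = (38, 15)
  bit 3 = 1: acc = (38, 15) + (15, 4) = (9, 6)
  bit 4 = 0: acc unchanged = (9, 6)
  bit 5 = 1: acc = (9, 6) + (33, 29) = (38, 26)

46P = (38, 26)


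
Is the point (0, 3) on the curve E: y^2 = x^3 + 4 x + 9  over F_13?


Check whether y^2 = x^3 + 4 x + 9 (mod 13) for (x, y) = (0, 3).
LHS: y^2 = 3^2 mod 13 = 9
RHS: x^3 + 4 x + 9 = 0^3 + 4*0 + 9 mod 13 = 9
LHS = RHS

Yes, on the curve


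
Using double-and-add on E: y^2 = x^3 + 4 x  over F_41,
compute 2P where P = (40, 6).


k = 2 = 10_2 (binary, LSB first: 01)
Double-and-add from P = (40, 6):
  bit 0 = 0: acc unchanged = O
  bit 1 = 1: acc = O + (18, 0) = (18, 0)

2P = (18, 0)


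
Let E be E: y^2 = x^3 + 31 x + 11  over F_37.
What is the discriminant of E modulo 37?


4 a^3 + 27 b^2 = 4*31^3 + 27*11^2 = 119164 + 3267 = 122431
Delta = -16 * (122431) = -1958896
Delta mod 37 = 32

Delta = 32 (mod 37)


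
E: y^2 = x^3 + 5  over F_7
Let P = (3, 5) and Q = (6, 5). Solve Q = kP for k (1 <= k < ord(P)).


Enumerate multiples of P until we hit Q = (6, 5):
  1P = (3, 5)
  2P = (5, 5)
  3P = (6, 2)
  4P = (6, 5)
Match found at i = 4.

k = 4


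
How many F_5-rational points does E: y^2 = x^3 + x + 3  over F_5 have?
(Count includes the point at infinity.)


For each x in F_5, count y with y^2 = x^3 + 1 x + 3 mod 5:
  x = 1: RHS = 0, y in [0]  -> 1 point(s)
  x = 4: RHS = 1, y in [1, 4]  -> 2 point(s)
Affine points: 3. Add the point at infinity: total = 4.

#E(F_5) = 4


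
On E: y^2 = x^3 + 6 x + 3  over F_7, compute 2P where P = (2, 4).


Doubling: s = (3 x1^2 + a) / (2 y1)
s = (3*2^2 + 6) / (2*4) mod 7 = 4
x3 = s^2 - 2 x1 mod 7 = 4^2 - 2*2 = 5
y3 = s (x1 - x3) - y1 mod 7 = 4 * (2 - 5) - 4 = 5

2P = (5, 5)


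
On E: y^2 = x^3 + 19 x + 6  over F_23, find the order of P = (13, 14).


Compute successive multiples of P until we hit O:
  1P = (13, 14)
  2P = (13, 9)
  3P = O

ord(P) = 3


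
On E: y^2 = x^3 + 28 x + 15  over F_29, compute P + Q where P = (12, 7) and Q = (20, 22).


P != Q, so use the chord formula.
s = (y2 - y1) / (x2 - x1) = (15) / (8) mod 29 = 20
x3 = s^2 - x1 - x2 mod 29 = 20^2 - 12 - 20 = 20
y3 = s (x1 - x3) - y1 mod 29 = 20 * (12 - 20) - 7 = 7

P + Q = (20, 7)


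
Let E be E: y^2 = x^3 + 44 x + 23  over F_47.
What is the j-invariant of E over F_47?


Delta = -16(4 a^3 + 27 b^2) mod 47 = 22
-1728 * (4 a)^3 = -1728 * (4*44)^3 mod 47 = 27
j = 27 * 22^(-1) mod 47 = 29

j = 29 (mod 47)


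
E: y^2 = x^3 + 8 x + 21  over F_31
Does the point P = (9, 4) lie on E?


Check whether y^2 = x^3 + 8 x + 21 (mod 31) for (x, y) = (9, 4).
LHS: y^2 = 4^2 mod 31 = 16
RHS: x^3 + 8 x + 21 = 9^3 + 8*9 + 21 mod 31 = 16
LHS = RHS

Yes, on the curve


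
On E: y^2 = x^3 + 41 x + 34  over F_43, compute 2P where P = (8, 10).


Doubling: s = (3 x1^2 + a) / (2 y1)
s = (3*8^2 + 41) / (2*10) mod 43 = 31
x3 = s^2 - 2 x1 mod 43 = 31^2 - 2*8 = 42
y3 = s (x1 - x3) - y1 mod 43 = 31 * (8 - 42) - 10 = 11

2P = (42, 11)


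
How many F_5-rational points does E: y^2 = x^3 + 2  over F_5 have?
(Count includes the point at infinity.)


For each x in F_5, count y with y^2 = x^3 + 0 x + 2 mod 5:
  x = 2: RHS = 0, y in [0]  -> 1 point(s)
  x = 3: RHS = 4, y in [2, 3]  -> 2 point(s)
  x = 4: RHS = 1, y in [1, 4]  -> 2 point(s)
Affine points: 5. Add the point at infinity: total = 6.

#E(F_5) = 6


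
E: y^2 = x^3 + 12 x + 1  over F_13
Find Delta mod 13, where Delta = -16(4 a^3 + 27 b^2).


4 a^3 + 27 b^2 = 4*12^3 + 27*1^2 = 6912 + 27 = 6939
Delta = -16 * (6939) = -111024
Delta mod 13 = 9

Delta = 9 (mod 13)


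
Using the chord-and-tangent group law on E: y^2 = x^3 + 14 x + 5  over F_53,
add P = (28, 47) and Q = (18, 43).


P != Q, so use the chord formula.
s = (y2 - y1) / (x2 - x1) = (49) / (43) mod 53 = 11
x3 = s^2 - x1 - x2 mod 53 = 11^2 - 28 - 18 = 22
y3 = s (x1 - x3) - y1 mod 53 = 11 * (28 - 22) - 47 = 19

P + Q = (22, 19)


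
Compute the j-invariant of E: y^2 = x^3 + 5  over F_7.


Delta = -16(4 a^3 + 27 b^2) mod 7 = 1
-1728 * (4 a)^3 = -1728 * (4*0)^3 mod 7 = 0
j = 0 * 1^(-1) mod 7 = 0

j = 0 (mod 7)


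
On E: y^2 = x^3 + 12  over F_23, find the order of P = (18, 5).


Compute successive multiples of P until we hit O:
  1P = (18, 5)
  2P = (3, 4)
  3P = (11, 20)
  4P = (0, 9)
  5P = (13, 22)
  6P = (10, 0)
  7P = (13, 1)
  8P = (0, 14)
  ... (continuing to 12P)
  12P = O

ord(P) = 12


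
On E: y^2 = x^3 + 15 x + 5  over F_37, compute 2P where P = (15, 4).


k = 2 = 10_2 (binary, LSB first: 01)
Double-and-add from P = (15, 4):
  bit 0 = 0: acc unchanged = O
  bit 1 = 1: acc = O + (16, 30) = (16, 30)

2P = (16, 30)


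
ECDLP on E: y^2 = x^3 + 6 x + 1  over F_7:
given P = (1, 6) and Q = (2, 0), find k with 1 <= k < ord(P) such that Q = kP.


Enumerate multiples of P until we hit Q = (2, 0):
  1P = (1, 6)
  2P = (6, 6)
  3P = (0, 1)
  4P = (3, 5)
  5P = (5, 3)
  6P = (2, 0)
Match found at i = 6.

k = 6


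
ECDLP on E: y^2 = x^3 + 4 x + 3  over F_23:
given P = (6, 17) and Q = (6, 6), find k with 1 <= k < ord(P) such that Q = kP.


Enumerate multiples of P until we hit Q = (6, 6):
  1P = (6, 17)
  2P = (1, 13)
  3P = (1, 10)
  4P = (6, 6)
Match found at i = 4.

k = 4


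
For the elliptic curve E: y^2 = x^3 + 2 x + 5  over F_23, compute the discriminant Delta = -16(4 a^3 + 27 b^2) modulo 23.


4 a^3 + 27 b^2 = 4*2^3 + 27*5^2 = 32 + 675 = 707
Delta = -16 * (707) = -11312
Delta mod 23 = 4

Delta = 4 (mod 23)


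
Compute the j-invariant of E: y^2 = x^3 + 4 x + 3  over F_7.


Delta = -16(4 a^3 + 27 b^2) mod 7 = 3
-1728 * (4 a)^3 = -1728 * (4*4)^3 mod 7 = 1
j = 1 * 3^(-1) mod 7 = 5

j = 5 (mod 7)


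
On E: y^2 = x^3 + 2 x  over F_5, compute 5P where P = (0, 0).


k = 5 = 101_2 (binary, LSB first: 101)
Double-and-add from P = (0, 0):
  bit 0 = 1: acc = O + (0, 0) = (0, 0)
  bit 1 = 0: acc unchanged = (0, 0)
  bit 2 = 1: acc = (0, 0) + O = (0, 0)

5P = (0, 0)


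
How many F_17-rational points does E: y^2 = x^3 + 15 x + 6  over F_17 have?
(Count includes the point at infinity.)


For each x in F_17, count y with y^2 = x^3 + 15 x + 6 mod 17:
  x = 5: RHS = 2, y in [6, 11]  -> 2 point(s)
  x = 8: RHS = 9, y in [3, 14]  -> 2 point(s)
  x = 10: RHS = 0, y in [0]  -> 1 point(s)
  x = 13: RHS = 1, y in [1, 16]  -> 2 point(s)
  x = 14: RHS = 2, y in [6, 11]  -> 2 point(s)
  x = 15: RHS = 2, y in [6, 11]  -> 2 point(s)
Affine points: 11. Add the point at infinity: total = 12.

#E(F_17) = 12


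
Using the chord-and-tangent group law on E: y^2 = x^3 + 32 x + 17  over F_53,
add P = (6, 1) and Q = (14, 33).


P != Q, so use the chord formula.
s = (y2 - y1) / (x2 - x1) = (32) / (8) mod 53 = 4
x3 = s^2 - x1 - x2 mod 53 = 4^2 - 6 - 14 = 49
y3 = s (x1 - x3) - y1 mod 53 = 4 * (6 - 49) - 1 = 39

P + Q = (49, 39)


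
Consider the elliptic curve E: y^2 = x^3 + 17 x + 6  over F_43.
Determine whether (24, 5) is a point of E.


Check whether y^2 = x^3 + 17 x + 6 (mod 43) for (x, y) = (24, 5).
LHS: y^2 = 5^2 mod 43 = 25
RHS: x^3 + 17 x + 6 = 24^3 + 17*24 + 6 mod 43 = 5
LHS != RHS

No, not on the curve


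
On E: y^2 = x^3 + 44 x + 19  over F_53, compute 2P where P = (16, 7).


Doubling: s = (3 x1^2 + a) / (2 y1)
s = (3*16^2 + 44) / (2*7) mod 53 = 5
x3 = s^2 - 2 x1 mod 53 = 5^2 - 2*16 = 46
y3 = s (x1 - x3) - y1 mod 53 = 5 * (16 - 46) - 7 = 2

2P = (46, 2)


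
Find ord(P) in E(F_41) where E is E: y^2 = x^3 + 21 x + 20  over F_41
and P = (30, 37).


Compute successive multiples of P until we hit O:
  1P = (30, 37)
  2P = (30, 4)
  3P = O

ord(P) = 3


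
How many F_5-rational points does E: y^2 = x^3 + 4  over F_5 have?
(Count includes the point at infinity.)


For each x in F_5, count y with y^2 = x^3 + 0 x + 4 mod 5:
  x = 0: RHS = 4, y in [2, 3]  -> 2 point(s)
  x = 1: RHS = 0, y in [0]  -> 1 point(s)
  x = 3: RHS = 1, y in [1, 4]  -> 2 point(s)
Affine points: 5. Add the point at infinity: total = 6.

#E(F_5) = 6


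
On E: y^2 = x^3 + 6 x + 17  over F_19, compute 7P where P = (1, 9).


k = 7 = 111_2 (binary, LSB first: 111)
Double-and-add from P = (1, 9):
  bit 0 = 1: acc = O + (1, 9) = (1, 9)
  bit 1 = 1: acc = (1, 9) + (3, 9) = (15, 10)
  bit 2 = 1: acc = (15, 10) + (0, 6) = (5, 18)

7P = (5, 18)


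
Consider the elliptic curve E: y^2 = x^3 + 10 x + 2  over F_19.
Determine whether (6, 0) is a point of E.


Check whether y^2 = x^3 + 10 x + 2 (mod 19) for (x, y) = (6, 0).
LHS: y^2 = 0^2 mod 19 = 0
RHS: x^3 + 10 x + 2 = 6^3 + 10*6 + 2 mod 19 = 12
LHS != RHS

No, not on the curve


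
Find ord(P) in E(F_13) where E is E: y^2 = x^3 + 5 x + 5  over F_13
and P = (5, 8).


Compute successive multiples of P until we hit O:
  1P = (5, 8)
  2P = (2, 7)
  3P = (9, 8)
  4P = (12, 5)
  5P = (6, 11)
  6P = (11, 0)
  7P = (6, 2)
  8P = (12, 8)
  ... (continuing to 12P)
  12P = O

ord(P) = 12


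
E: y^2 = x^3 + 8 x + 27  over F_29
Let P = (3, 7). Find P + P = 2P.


Doubling: s = (3 x1^2 + a) / (2 y1)
s = (3*3^2 + 8) / (2*7) mod 29 = 17
x3 = s^2 - 2 x1 mod 29 = 17^2 - 2*3 = 22
y3 = s (x1 - x3) - y1 mod 29 = 17 * (3 - 22) - 7 = 18

2P = (22, 18)


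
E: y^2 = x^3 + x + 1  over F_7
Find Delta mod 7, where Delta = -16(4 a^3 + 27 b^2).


4 a^3 + 27 b^2 = 4*1^3 + 27*1^2 = 4 + 27 = 31
Delta = -16 * (31) = -496
Delta mod 7 = 1

Delta = 1 (mod 7)


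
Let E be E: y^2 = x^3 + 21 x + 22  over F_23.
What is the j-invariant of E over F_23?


Delta = -16(4 a^3 + 27 b^2) mod 23 = 11
-1728 * (4 a)^3 = -1728 * (4*21)^3 mod 23 = 18
j = 18 * 11^(-1) mod 23 = 10

j = 10 (mod 23)


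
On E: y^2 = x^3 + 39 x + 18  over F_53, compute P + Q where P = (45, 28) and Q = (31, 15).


P != Q, so use the chord formula.
s = (y2 - y1) / (x2 - x1) = (40) / (39) mod 53 = 35
x3 = s^2 - x1 - x2 mod 53 = 35^2 - 45 - 31 = 36
y3 = s (x1 - x3) - y1 mod 53 = 35 * (45 - 36) - 28 = 22

P + Q = (36, 22)


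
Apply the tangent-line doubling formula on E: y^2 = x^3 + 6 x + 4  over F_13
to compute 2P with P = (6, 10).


Doubling: s = (3 x1^2 + a) / (2 y1)
s = (3*6^2 + 6) / (2*10) mod 13 = 7
x3 = s^2 - 2 x1 mod 13 = 7^2 - 2*6 = 11
y3 = s (x1 - x3) - y1 mod 13 = 7 * (6 - 11) - 10 = 7

2P = (11, 7)


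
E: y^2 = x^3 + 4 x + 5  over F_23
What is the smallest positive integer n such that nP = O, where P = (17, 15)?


Compute successive multiples of P until we hit O:
  1P = (17, 15)
  2P = (15, 17)
  3P = (15, 6)
  4P = (17, 8)
  5P = O

ord(P) = 5
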